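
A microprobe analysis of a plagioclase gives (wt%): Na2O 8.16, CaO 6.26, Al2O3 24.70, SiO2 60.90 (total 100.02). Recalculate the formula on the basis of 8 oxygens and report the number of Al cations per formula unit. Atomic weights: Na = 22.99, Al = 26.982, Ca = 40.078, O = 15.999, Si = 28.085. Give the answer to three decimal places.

1.293 Al apfu

Na2O (M=61.979): mol = 0.13166; Na = 0.26332, O = 0.13166.
CaO (M=56.077): mol = 0.11163; Ca = 0.11163, O = 0.11163.
Al2O3 (M=101.961): mol = 0.24225; Al = 0.48450, O = 0.72675.
SiO2 (M=60.083): mol = 1.01360; Si = 1.01360, O = 2.02720.
ΣO = 2.99724; factor = 8/ΣO = 2.66912.
Al apfu = 0.48450 × 2.66912 = 1.293.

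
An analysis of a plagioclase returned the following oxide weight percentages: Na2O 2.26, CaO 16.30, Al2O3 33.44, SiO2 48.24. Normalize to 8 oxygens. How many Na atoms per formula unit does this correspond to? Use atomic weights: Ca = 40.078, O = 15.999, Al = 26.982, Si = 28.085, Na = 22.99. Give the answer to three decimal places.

Na2O: 2.26/61.979 = 0.03646 mol → 0.07292 mol Na, 0.03646 mol O.
CaO: 16.30/56.077 = 0.29067 mol → 0.29067 mol Ca, 0.29067 mol O.
Al2O3: 33.44/101.961 = 0.32797 mol → 0.65594 mol Al, 0.98391 mol O.
SiO2: 48.24/60.083 = 0.80289 mol → 0.80289 mol Si, 1.60578 mol O.
Total oxygen = 2.91682 mol. Normalization factor = 8/2.91682 = 2.74271.
Na per 8 O = 0.07292 × 2.74271 = 0.200.

0.200 Na apfu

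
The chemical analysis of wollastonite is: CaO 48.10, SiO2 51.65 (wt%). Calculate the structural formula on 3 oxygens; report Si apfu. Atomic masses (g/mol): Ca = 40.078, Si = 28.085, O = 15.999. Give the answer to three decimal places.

CaO (M=56.077): mol = 0.85775; Ca = 0.85775, O = 0.85775.
SiO2 (M=60.083): mol = 0.85964; Si = 0.85964, O = 1.71928.
ΣO = 2.57703; factor = 3/ΣO = 1.16413.
Si apfu = 0.85964 × 1.16413 = 1.001.

1.001 Si apfu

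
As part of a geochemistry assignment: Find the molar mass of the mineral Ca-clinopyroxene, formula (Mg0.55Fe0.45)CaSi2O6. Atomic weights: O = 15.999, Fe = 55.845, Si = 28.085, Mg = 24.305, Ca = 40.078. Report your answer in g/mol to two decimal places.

230.74 g/mol

M = 0.55(24.305) + 0.45(55.845) + 1(40.078) + 2(28.085) + 6(15.999)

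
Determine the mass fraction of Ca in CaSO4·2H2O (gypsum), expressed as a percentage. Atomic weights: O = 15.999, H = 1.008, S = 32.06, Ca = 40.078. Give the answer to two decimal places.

23.28 mass %

Formula mass = 1·40.078 + 1·32.06 + 6·15.999 + 4·1.008 = 172.164 g/mol, of which 40.078 g is Ca.
So Ca makes up 40.078/172.164 = 0.2328 of the mass, i.e. 23.28%.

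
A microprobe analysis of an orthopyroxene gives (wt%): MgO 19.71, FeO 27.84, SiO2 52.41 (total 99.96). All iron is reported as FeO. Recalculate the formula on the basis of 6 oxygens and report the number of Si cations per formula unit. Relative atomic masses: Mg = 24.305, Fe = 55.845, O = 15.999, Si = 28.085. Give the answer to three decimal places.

MgO (M=40.304): mol = 0.48903; Mg = 0.48903, O = 0.48903.
FeO (M=71.844): mol = 0.38751; Fe = 0.38751, O = 0.38751.
SiO2 (M=60.083): mol = 0.87229; Si = 0.87229, O = 1.74458.
ΣO = 2.62112; factor = 6/ΣO = 2.28910.
Si apfu = 0.87229 × 2.28910 = 1.997.

1.997 Si apfu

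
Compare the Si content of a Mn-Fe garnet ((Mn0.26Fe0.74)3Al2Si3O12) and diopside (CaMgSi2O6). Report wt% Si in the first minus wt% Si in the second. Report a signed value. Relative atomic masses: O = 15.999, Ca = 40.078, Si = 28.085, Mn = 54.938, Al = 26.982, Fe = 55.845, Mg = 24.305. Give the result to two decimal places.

-8.99 percentage points

M((Mn0.26Fe0.74)3Al2Si3O12) = 497.035 g/mol, so wt% Si = 84.255/497.035 × 100 = 16.95%.
M(CaMgSi2O6) = 216.547 g/mol, so wt% Si = 56.170/216.547 × 100 = 25.94%.
16.95 − 25.94 = -8.99 pp.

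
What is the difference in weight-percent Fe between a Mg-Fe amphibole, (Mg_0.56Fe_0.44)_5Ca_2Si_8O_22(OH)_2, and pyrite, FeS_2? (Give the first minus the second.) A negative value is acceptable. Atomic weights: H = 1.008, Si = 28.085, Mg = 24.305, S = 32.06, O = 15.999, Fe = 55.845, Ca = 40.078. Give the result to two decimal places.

M((Mg_0.56Fe_0.44)_5Ca_2Si_8O_22(OH)_2) = 881.741 g/mol, so wt% Fe = 122.859/881.741 × 100 = 13.93%.
M(FeS_2) = 119.965 g/mol, so wt% Fe = 55.845/119.965 × 100 = 46.55%.
13.93 − 46.55 = -32.62 pp.

-32.62 percentage points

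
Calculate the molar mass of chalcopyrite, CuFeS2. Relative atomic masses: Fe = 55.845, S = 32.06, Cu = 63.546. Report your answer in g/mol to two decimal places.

The formula mass is the sum 1*63.546 + 1*55.845 + 2*32.06.

183.51 g/mol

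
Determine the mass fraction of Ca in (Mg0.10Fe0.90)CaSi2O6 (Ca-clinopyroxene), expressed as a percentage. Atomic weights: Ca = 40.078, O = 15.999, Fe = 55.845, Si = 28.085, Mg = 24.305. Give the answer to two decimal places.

16.36 mass %

M((Mg0.10Fe0.90)CaSi2O6) = 244.933 g/mol.
Ca contributes 1 × 40.078 = 40.078 g per mole.
40.078/244.933 = 0.1636 → 16.36%.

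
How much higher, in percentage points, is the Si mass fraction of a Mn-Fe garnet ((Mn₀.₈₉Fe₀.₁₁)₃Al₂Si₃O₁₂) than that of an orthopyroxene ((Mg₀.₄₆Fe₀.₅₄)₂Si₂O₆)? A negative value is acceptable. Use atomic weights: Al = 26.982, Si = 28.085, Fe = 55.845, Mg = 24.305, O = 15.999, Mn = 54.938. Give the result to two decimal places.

Si in (Mn₀.₈₉Fe₀.₁₁)₃Al₂Si₃O₁₂: molar mass 495.320 g/mol; 3×28.085 = 84.255 g → 17.01 wt%.
Si in (Mg₀.₄₆Fe₀.₅₄)₂Si₂O₆: molar mass 234.837 g/mol; 2×28.085 = 56.170 g → 23.92 wt%.
Difference = 17.01 − 23.92 = -6.91 percentage points.

-6.91 percentage points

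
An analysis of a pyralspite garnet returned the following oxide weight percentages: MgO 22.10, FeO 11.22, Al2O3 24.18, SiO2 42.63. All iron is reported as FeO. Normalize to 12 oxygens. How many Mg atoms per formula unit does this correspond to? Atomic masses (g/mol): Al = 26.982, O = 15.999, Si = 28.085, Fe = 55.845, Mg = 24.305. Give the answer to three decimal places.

2.321 Mg apfu

MgO (M=40.304): mol = 0.54833; Mg = 0.54833, O = 0.54833.
FeO (M=71.844): mol = 0.15617; Fe = 0.15617, O = 0.15617.
Al2O3 (M=101.961): mol = 0.23715; Al = 0.47430, O = 0.71145.
SiO2 (M=60.083): mol = 0.70952; Si = 0.70952, O = 1.41904.
ΣO = 2.83499; factor = 12/ΣO = 4.23282.
Mg apfu = 0.54833 × 4.23282 = 2.321.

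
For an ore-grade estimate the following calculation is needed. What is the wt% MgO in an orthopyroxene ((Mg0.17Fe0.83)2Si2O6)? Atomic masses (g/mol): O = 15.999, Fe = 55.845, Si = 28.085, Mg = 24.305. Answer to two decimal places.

Formula mass = 253.130 g/mol.
0.34 Mg → 0.3400 mol MgO per formula unit; M(MgO) = 40.304, so MgO mass = 13.703 g.
13.703/253.130 × 100 = 5.41 wt%.

5.41 wt%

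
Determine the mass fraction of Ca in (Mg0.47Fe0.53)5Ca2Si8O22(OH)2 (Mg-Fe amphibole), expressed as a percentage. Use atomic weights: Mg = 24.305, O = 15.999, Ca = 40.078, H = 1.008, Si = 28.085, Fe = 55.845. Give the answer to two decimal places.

Formula mass = 2.35*24.305 + 2.65*55.845 + 2*40.078 + 8*28.085 + 24*15.999 + 2*1.008 = 895.934 g/mol, of which 80.156 g is Ca.
So Ca makes up 80.156/895.934 = 0.0895 of the mass, i.e. 8.95%.

8.95 mass %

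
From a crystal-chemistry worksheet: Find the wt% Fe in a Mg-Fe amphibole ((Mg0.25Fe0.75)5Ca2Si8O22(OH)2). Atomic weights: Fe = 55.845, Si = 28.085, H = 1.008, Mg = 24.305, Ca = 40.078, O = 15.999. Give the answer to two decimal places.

22.50 wt%

M((Mg0.25Fe0.75)5Ca2Si8O22(OH)2) = 930.628 g/mol.
Fe contributes 3.75 × 55.845 = 209.419 g per mole.
209.419/930.628 = 0.2250 → 22.50%.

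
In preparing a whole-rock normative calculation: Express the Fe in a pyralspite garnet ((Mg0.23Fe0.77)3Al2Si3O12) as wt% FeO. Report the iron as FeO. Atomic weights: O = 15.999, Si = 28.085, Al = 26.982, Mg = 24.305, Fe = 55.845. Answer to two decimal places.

Molar mass of (Mg0.23Fe0.77)3Al2Si3O12 = 0.69×24.305 + 2.31×55.845 + 2×26.982 + 3×28.085 + 12×15.999 = 475.979 g/mol.
Each formula unit contains 2.31 Fe, equivalent to 2.31/1 = 2.3100 mol FeO.
M(FeO) = 1×55.845 + 1×15.999 = 71.844 g/mol.
Mass of FeO per formula unit = 2.3100 × 71.844 = 165.960 g.
FeO wt% = 165.960 / 475.979 × 100 = 34.87%.

34.87 wt%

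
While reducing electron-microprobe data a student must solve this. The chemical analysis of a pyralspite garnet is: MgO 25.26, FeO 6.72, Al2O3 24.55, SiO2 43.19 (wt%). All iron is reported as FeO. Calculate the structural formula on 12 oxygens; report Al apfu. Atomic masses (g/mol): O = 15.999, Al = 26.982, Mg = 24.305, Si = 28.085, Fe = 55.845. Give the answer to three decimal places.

25.26 wt% MgO ÷ 40.304 g/mol = 0.62674 mol, giving 0.62674 Mg and 0.62674 O.
6.72 wt% FeO ÷ 71.844 g/mol = 0.09354 mol, giving 0.09354 Fe and 0.09354 O.
24.55 wt% Al2O3 ÷ 101.961 g/mol = 0.24078 mol, giving 0.48156 Al and 0.72234 O.
43.19 wt% SiO2 ÷ 60.083 g/mol = 0.71884 mol, giving 0.71884 Si and 1.43768 O.
Oxygen sums to 2.88030; scaling by 12/2.88030 = 4.16623 puts the formula on 12 O.
Al: 0.48156 × 4.16623 = 2.006 atoms per formula unit.

2.006 Al apfu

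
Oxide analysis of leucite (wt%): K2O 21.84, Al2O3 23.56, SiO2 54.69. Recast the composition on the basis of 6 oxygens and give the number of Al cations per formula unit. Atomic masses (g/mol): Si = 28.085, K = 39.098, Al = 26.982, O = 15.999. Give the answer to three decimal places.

K2O: 21.84/94.195 = 0.23186 mol → 0.46372 mol K, 0.23186 mol O.
Al2O3: 23.56/101.961 = 0.23107 mol → 0.46214 mol Al, 0.69321 mol O.
SiO2: 54.69/60.083 = 0.91024 mol → 0.91024 mol Si, 1.82048 mol O.
Total oxygen = 2.74555 mol. Normalization factor = 6/2.74555 = 2.18535.
Al per 6 O = 0.46214 × 2.18535 = 1.010.

1.010 Al apfu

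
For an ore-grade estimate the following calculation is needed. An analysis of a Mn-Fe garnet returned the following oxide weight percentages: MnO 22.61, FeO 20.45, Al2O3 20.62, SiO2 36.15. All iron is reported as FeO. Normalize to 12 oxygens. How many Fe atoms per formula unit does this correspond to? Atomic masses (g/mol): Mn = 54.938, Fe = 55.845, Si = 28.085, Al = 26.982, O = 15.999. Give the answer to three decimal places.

MnO: 22.61/70.937 = 0.31873 mol → 0.31873 mol Mn, 0.31873 mol O.
FeO: 20.45/71.844 = 0.28464 mol → 0.28464 mol Fe, 0.28464 mol O.
Al2O3: 20.62/101.961 = 0.20223 mol → 0.40446 mol Al, 0.60669 mol O.
SiO2: 36.15/60.083 = 0.60167 mol → 0.60167 mol Si, 1.20334 mol O.
Total oxygen = 2.41340 mol. Normalization factor = 12/2.41340 = 4.97224.
Fe per 12 O = 0.28464 × 4.97224 = 1.415.

1.415 Fe apfu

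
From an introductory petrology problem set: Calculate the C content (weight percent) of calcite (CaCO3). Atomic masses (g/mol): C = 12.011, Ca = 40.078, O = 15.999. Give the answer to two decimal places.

M(CaCO3) = 100.086 g/mol.
C contributes 1 × 12.011 = 12.011 g per mole.
12.011/100.086 = 0.1200 → 12.00%.

12.00 weight percent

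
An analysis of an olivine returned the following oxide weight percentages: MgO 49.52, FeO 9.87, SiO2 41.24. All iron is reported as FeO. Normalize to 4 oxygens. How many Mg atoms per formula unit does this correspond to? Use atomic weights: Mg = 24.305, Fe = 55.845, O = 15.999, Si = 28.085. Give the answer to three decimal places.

MgO: 49.52/40.304 = 1.22866 mol → 1.22866 mol Mg, 1.22866 mol O.
FeO: 9.87/71.844 = 0.13738 mol → 0.13738 mol Fe, 0.13738 mol O.
SiO2: 41.24/60.083 = 0.68638 mol → 0.68638 mol Si, 1.37276 mol O.
Total oxygen = 2.73880 mol. Normalization factor = 4/2.73880 = 1.46049.
Mg per 4 O = 1.22866 × 1.46049 = 1.794.

1.794 Mg apfu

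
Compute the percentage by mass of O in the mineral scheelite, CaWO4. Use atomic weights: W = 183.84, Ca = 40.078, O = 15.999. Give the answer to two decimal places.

M(CaWO4) = 287.914 g/mol.
O contributes 4 × 15.999 = 63.996 g per mole.
63.996/287.914 = 0.2223 → 22.23%.

22.23 wt%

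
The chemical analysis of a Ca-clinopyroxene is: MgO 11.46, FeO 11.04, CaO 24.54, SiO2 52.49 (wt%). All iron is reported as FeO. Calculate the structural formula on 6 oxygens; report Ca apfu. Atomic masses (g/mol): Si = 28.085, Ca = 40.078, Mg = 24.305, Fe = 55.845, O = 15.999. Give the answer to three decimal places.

MgO (M=40.304): mol = 0.28434; Mg = 0.28434, O = 0.28434.
FeO (M=71.844): mol = 0.15367; Fe = 0.15367, O = 0.15367.
CaO (M=56.077): mol = 0.43761; Ca = 0.43761, O = 0.43761.
SiO2 (M=60.083): mol = 0.87362; Si = 0.87362, O = 1.74724.
ΣO = 2.62286; factor = 6/ΣO = 2.28758.
Ca apfu = 0.43761 × 2.28758 = 1.001.

1.001 Ca apfu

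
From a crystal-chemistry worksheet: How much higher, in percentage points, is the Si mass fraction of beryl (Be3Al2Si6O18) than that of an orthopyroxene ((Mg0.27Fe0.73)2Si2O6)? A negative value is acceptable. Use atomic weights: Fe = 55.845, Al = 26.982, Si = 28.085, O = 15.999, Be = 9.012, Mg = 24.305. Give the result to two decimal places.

8.59 percentage points

M(Be3Al2Si6O18) = 537.492 g/mol, so wt% Si = 168.510/537.492 × 100 = 31.35%.
M((Mg0.27Fe0.73)2Si2O6) = 246.822 g/mol, so wt% Si = 56.170/246.822 × 100 = 22.76%.
31.35 − 22.76 = 8.59 pp.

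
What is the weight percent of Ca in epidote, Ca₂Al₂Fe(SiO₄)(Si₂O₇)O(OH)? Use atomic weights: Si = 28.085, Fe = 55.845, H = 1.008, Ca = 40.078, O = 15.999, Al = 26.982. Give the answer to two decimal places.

Molar mass of Ca₂Al₂Fe(SiO₄)(Si₂O₇)O(OH): 2*40.078 + 2*26.982 + 1*55.845 + 3*28.085 + 13*15.999 + 1*1.008 = 483.215 g/mol.
Mass of Ca per formula unit: 2 × 40.078 = 80.156 g.
Weight fraction Ca = 80.156 / 483.215 = 0.1659.

16.59 weight percent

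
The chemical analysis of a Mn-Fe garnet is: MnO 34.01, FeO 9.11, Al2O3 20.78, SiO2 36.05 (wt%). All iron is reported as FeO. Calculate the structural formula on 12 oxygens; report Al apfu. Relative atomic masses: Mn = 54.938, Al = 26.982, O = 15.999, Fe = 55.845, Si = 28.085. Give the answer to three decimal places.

34.01 wt% MnO ÷ 70.937 g/mol = 0.47944 mol, giving 0.47944 Mn and 0.47944 O.
9.11 wt% FeO ÷ 71.844 g/mol = 0.12680 mol, giving 0.12680 Fe and 0.12680 O.
20.78 wt% Al2O3 ÷ 101.961 g/mol = 0.20380 mol, giving 0.40760 Al and 0.61140 O.
36.05 wt% SiO2 ÷ 60.083 g/mol = 0.60000 mol, giving 0.60000 Si and 1.20000 O.
Oxygen sums to 2.41764; scaling by 12/2.41764 = 4.96352 puts the formula on 12 O.
Al: 0.40760 × 4.96352 = 2.023 atoms per formula unit.

2.023 Al apfu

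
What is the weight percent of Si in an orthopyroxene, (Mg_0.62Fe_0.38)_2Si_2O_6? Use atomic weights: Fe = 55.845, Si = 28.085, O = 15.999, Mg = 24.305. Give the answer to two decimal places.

24.99 weight percent

Molar mass of (Mg_0.62Fe_0.38)_2Si_2O_6: 1.24×24.305 + 0.76×55.845 + 2×28.085 + 6×15.999 = 224.744 g/mol.
Mass of Si per formula unit: 2 × 28.085 = 56.170 g.
Weight fraction Si = 56.170 / 224.744 = 0.2499.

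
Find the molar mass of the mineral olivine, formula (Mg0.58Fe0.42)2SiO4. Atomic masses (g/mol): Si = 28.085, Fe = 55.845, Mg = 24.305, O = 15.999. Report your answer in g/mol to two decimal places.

The formula mass is the sum 1.16·24.305 + 0.84·55.845 + 1·28.085 + 4·15.999.

167.18 g/mol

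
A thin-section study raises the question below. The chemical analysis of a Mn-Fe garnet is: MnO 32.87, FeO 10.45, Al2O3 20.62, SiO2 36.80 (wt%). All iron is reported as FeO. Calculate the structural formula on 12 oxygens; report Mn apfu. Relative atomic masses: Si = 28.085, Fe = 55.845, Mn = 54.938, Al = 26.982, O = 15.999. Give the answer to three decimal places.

2.278 Mn apfu

32.87 wt% MnO ÷ 70.937 g/mol = 0.46337 mol, giving 0.46337 Mn and 0.46337 O.
10.45 wt% FeO ÷ 71.844 g/mol = 0.14545 mol, giving 0.14545 Fe and 0.14545 O.
20.62 wt% Al2O3 ÷ 101.961 g/mol = 0.20223 mol, giving 0.40446 Al and 0.60669 O.
36.80 wt% SiO2 ÷ 60.083 g/mol = 0.61249 mol, giving 0.61249 Si and 1.22498 O.
Oxygen sums to 2.44049; scaling by 12/2.44049 = 4.91705 puts the formula on 12 O.
Mn: 0.46337 × 4.91705 = 2.278 atoms per formula unit.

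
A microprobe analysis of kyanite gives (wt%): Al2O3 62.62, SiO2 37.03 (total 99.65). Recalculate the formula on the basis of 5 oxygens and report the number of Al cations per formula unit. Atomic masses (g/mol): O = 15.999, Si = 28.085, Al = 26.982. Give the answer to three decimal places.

62.62 wt% Al2O3 ÷ 101.961 g/mol = 0.61416 mol, giving 1.22832 Al and 1.84248 O.
37.03 wt% SiO2 ÷ 60.083 g/mol = 0.61631 mol, giving 0.61631 Si and 1.23262 O.
Oxygen sums to 3.07510; scaling by 5/3.07510 = 1.62596 puts the formula on 5 O.
Al: 1.22832 × 1.62596 = 1.997 atoms per formula unit.

1.997 Al apfu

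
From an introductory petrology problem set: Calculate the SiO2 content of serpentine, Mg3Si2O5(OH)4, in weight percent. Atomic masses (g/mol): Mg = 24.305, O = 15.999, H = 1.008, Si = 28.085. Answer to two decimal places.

Formula mass = 277.108 g/mol.
2 Si → 2.0000 mol SiO2 per formula unit; M(SiO2) = 60.083, so SiO2 mass = 120.166 g.
120.166/277.108 × 100 = 43.36 wt%.

43.36 wt%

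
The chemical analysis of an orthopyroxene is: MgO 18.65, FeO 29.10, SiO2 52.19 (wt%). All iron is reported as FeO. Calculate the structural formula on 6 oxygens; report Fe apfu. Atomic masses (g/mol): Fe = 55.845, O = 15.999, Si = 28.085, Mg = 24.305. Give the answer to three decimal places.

18.65 wt% MgO ÷ 40.304 g/mol = 0.46273 mol, giving 0.46273 Mg and 0.46273 O.
29.10 wt% FeO ÷ 71.844 g/mol = 0.40504 mol, giving 0.40504 Fe and 0.40504 O.
52.19 wt% SiO2 ÷ 60.083 g/mol = 0.86863 mol, giving 0.86863 Si and 1.73726 O.
Oxygen sums to 2.60503; scaling by 6/2.60503 = 2.30324 puts the formula on 6 O.
Fe: 0.40504 × 2.30324 = 0.933 atoms per formula unit.

0.933 Fe apfu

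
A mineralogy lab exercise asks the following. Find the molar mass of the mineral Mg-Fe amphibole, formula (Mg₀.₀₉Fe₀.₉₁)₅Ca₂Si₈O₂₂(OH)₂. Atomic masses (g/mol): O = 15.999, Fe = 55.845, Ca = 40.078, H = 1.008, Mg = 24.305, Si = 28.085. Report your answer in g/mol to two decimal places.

955.86 g/mol

The formula mass is the sum 0.45×24.305 + 4.55×55.845 + 2×40.078 + 8×28.085 + 24×15.999 + 2×1.008.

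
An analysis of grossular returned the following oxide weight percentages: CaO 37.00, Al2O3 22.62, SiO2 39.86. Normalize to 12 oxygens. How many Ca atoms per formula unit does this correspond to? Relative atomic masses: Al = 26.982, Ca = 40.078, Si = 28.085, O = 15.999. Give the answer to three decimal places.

2.985 Ca apfu

CaO (M=56.077): mol = 0.65981; Ca = 0.65981, O = 0.65981.
Al2O3 (M=101.961): mol = 0.22185; Al = 0.44370, O = 0.66555.
SiO2 (M=60.083): mol = 0.66342; Si = 0.66342, O = 1.32684.
ΣO = 2.65220; factor = 12/ΣO = 4.52455.
Ca apfu = 0.65981 × 4.52455 = 2.985.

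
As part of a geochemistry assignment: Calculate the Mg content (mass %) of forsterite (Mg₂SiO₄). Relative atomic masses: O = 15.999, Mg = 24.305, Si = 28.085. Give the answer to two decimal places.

Formula mass = 2·24.305 + 1·28.085 + 4·15.999 = 140.691 g/mol, of which 48.610 g is Mg.
So Mg makes up 48.610/140.691 = 0.3455 of the mass, i.e. 34.55%.

34.55 mass %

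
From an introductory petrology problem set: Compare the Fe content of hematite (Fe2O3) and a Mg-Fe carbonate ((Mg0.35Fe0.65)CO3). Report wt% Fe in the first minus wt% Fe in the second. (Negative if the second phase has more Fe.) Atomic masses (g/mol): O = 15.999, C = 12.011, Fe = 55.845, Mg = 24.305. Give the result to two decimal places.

35.31 percentage points

M(Fe2O3) = 159.687 g/mol, so wt% Fe = 111.690/159.687 × 100 = 69.94%.
M((Mg0.35Fe0.65)CO3) = 104.814 g/mol, so wt% Fe = 36.299/104.814 × 100 = 34.63%.
69.94 − 34.63 = 35.31 pp.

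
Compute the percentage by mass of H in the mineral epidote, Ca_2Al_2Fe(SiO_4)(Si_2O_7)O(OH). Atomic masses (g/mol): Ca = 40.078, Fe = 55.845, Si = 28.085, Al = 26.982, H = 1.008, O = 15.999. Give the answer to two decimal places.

0.21 mass %

M(Ca_2Al_2Fe(SiO_4)(Si_2O_7)O(OH)) = 483.215 g/mol.
H contributes 1 × 1.008 = 1.008 g per mole.
1.008/483.215 = 0.0021 → 0.21%.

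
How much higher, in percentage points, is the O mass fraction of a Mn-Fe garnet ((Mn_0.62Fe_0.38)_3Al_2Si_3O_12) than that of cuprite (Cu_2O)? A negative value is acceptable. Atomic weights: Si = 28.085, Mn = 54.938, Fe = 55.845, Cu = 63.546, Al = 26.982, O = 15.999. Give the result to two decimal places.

27.52 percentage points

O in (Mn_0.62Fe_0.38)_3Al_2Si_3O_12: molar mass 496.055 g/mol; 12×15.999 = 191.988 g → 38.70 wt%.
O in Cu_2O: molar mass 143.091 g/mol; 1×15.999 = 15.999 g → 11.18 wt%.
Difference = 38.70 − 11.18 = 27.52 percentage points.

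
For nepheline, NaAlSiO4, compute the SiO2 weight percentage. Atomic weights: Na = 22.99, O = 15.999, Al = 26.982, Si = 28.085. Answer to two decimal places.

Formula mass = 142.053 g/mol.
1 Si → 1.0000 mol SiO2 per formula unit; M(SiO2) = 60.083, so SiO2 mass = 60.083 g.
60.083/142.053 × 100 = 42.30 wt%.

42.30 wt%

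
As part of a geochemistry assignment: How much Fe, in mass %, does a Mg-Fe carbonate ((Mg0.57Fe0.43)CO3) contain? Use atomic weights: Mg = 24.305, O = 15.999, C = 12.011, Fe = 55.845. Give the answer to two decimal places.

24.53 mass %

M((Mg0.57Fe0.43)CO3) = 97.875 g/mol.
Fe contributes 0.43 × 55.845 = 24.013 g per mole.
24.013/97.875 = 0.2453 → 24.53%.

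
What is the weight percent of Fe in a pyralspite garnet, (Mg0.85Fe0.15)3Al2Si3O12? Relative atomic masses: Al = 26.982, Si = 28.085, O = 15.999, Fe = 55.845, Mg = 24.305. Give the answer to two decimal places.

Formula mass = 2.55×24.305 + 0.45×55.845 + 2×26.982 + 3×28.085 + 12×15.999 = 417.315 g/mol, of which 25.130 g is Fe.
So Fe makes up 25.130/417.315 = 0.0602 of the mass, i.e. 6.02%.

6.02 weight percent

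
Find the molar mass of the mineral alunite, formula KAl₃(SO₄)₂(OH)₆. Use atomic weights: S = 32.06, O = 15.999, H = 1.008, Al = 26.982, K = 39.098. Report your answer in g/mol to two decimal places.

K: 1 × 39.098 = 39.0980
Al: 3 × 26.982 = 80.9460
S: 2 × 32.06 = 64.1200
O: 14 × 15.999 = 223.9860
H: 6 × 1.008 = 6.0480
Summing the contributions gives the formula mass.

414.20 g/mol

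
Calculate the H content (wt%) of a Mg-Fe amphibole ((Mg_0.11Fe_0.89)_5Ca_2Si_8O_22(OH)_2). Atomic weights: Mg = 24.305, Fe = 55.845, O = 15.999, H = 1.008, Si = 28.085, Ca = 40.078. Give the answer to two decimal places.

0.21 wt%

Formula mass = 0.55×24.305 + 4.45×55.845 + 2×40.078 + 8×28.085 + 24×15.999 + 2×1.008 = 952.706 g/mol, of which 2.016 g is H.
So H makes up 2.016/952.706 = 0.0021 of the mass, i.e. 0.21%.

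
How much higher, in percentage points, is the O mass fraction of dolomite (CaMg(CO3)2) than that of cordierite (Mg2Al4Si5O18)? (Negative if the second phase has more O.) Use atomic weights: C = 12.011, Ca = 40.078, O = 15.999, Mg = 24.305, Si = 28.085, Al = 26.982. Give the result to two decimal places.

O in CaMg(CO3)2: molar mass 184.399 g/mol; 6×15.999 = 95.994 g → 52.06 wt%.
O in Mg2Al4Si5O18: molar mass 584.945 g/mol; 18×15.999 = 287.982 g → 49.23 wt%.
Difference = 52.06 − 49.23 = 2.83 percentage points.

2.83 percentage points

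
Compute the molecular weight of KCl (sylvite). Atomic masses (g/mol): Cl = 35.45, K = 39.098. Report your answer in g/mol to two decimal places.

74.55 g/mol

The formula mass is the sum 1·39.098 + 1·35.45.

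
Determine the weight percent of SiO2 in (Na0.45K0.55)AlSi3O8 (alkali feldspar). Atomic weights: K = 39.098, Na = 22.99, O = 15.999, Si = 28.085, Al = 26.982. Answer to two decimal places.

66.49 wt%

M((Na0.45K0.55)AlSi3O8) = 271.078 g/mol; M(SiO2) = 60.083 g/mol.
Moles SiO2 per formula unit = 3 Si ÷ 1 = 3.0000.
SiO2 fraction = (3.0000 × 60.083) / 271.078 = 180.249/271.078 = 0.6649.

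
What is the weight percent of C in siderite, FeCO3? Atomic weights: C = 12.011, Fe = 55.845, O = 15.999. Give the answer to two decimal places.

10.37 wt%

Formula mass = 1*55.845 + 1*12.011 + 3*15.999 = 115.853 g/mol, of which 12.011 g is C.
So C makes up 12.011/115.853 = 0.1037 of the mass, i.e. 10.37%.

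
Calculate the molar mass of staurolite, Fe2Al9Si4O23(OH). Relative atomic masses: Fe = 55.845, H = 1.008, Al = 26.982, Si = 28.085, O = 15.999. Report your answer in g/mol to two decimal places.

The formula mass is the sum 2*55.845 + 9*26.982 + 4*28.085 + 24*15.999 + 1*1.008.

851.85 g/mol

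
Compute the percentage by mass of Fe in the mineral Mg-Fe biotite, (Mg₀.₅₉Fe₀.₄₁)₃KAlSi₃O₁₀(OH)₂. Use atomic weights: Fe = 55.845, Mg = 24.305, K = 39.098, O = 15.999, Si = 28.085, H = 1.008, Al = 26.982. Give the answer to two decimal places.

M((Mg₀.₅₉Fe₀.₄₁)₃KAlSi₃O₁₀(OH)₂) = 456.048 g/mol.
Fe contributes 1.23 × 55.845 = 68.689 g per mole.
68.689/456.048 = 0.1506 → 15.06%.

15.06 weight percent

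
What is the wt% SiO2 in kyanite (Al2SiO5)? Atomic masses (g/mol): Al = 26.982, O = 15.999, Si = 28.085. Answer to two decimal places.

Formula mass = 162.044 g/mol.
1 Si → 1.0000 mol SiO2 per formula unit; M(SiO2) = 60.083, so SiO2 mass = 60.083 g.
60.083/162.044 × 100 = 37.08 wt%.

37.08 wt%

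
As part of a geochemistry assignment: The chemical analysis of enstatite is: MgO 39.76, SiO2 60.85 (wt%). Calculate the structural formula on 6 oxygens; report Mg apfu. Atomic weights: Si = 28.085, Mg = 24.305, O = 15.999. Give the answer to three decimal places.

39.76 wt% MgO ÷ 40.304 g/mol = 0.98650 mol, giving 0.98650 Mg and 0.98650 O.
60.85 wt% SiO2 ÷ 60.083 g/mol = 1.01277 mol, giving 1.01277 Si and 2.02554 O.
Oxygen sums to 3.01204; scaling by 6/3.01204 = 1.99201 puts the formula on 6 O.
Mg: 0.98650 × 1.99201 = 1.965 atoms per formula unit.

1.965 Mg apfu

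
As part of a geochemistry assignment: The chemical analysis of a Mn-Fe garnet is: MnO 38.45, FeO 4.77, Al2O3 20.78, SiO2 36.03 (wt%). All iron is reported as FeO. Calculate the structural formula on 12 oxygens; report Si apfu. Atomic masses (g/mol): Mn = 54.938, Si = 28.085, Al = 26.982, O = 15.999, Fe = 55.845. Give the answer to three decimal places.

38.45 wt% MnO ÷ 70.937 g/mol = 0.54203 mol, giving 0.54203 Mn and 0.54203 O.
4.77 wt% FeO ÷ 71.844 g/mol = 0.06639 mol, giving 0.06639 Fe and 0.06639 O.
20.78 wt% Al2O3 ÷ 101.961 g/mol = 0.20380 mol, giving 0.40760 Al and 0.61140 O.
36.03 wt% SiO2 ÷ 60.083 g/mol = 0.59967 mol, giving 0.59967 Si and 1.19934 O.
Oxygen sums to 2.41916; scaling by 12/2.41916 = 4.96040 puts the formula on 12 O.
Si: 0.59967 × 4.96040 = 2.975 atoms per formula unit.

2.975 Si apfu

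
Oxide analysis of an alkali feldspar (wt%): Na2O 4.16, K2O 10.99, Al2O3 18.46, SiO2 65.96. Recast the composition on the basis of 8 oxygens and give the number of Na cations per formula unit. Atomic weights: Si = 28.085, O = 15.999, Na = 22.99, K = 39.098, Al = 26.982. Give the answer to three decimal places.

0.367 Na apfu

Na2O: 4.16/61.979 = 0.06712 mol → 0.13424 mol Na, 0.06712 mol O.
K2O: 10.99/94.195 = 0.11667 mol → 0.23334 mol K, 0.11667 mol O.
Al2O3: 18.46/101.961 = 0.18105 mol → 0.36210 mol Al, 0.54315 mol O.
SiO2: 65.96/60.083 = 1.09781 mol → 1.09781 mol Si, 2.19562 mol O.
Total oxygen = 2.92256 mol. Normalization factor = 8/2.92256 = 2.73733.
Na per 8 O = 0.13424 × 2.73733 = 0.367.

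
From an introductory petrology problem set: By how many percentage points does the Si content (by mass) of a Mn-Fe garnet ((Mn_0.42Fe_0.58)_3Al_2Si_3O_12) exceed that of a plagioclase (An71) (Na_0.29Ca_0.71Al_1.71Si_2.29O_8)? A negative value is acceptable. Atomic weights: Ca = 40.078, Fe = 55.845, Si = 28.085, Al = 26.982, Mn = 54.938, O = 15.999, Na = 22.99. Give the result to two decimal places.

Si in (Mn_0.42Fe_0.58)_3Al_2Si_3O_12: molar mass 496.599 g/mol; 3×28.085 = 84.255 g → 16.97 wt%.
Si in Na_0.29Ca_0.71Al_1.71Si_2.29O_8: molar mass 273.568 g/mol; 2.29×28.085 = 64.315 g → 23.51 wt%.
Difference = 16.97 − 23.51 = -6.54 percentage points.

-6.54 percentage points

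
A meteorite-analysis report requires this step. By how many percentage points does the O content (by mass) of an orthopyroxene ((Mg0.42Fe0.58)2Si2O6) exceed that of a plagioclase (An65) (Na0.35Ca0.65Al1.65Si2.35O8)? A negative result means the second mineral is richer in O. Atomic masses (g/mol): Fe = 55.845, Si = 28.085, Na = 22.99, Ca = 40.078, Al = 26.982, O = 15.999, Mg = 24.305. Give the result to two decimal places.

O in (Mg0.42Fe0.58)2Si2O6: molar mass 237.360 g/mol; 6×15.999 = 95.994 g → 40.44 wt%.
O in Na0.35Ca0.65Al1.65Si2.35O8: molar mass 272.609 g/mol; 8×15.999 = 127.992 g → 46.95 wt%.
Difference = 40.44 − 46.95 = -6.51 percentage points.

-6.51 percentage points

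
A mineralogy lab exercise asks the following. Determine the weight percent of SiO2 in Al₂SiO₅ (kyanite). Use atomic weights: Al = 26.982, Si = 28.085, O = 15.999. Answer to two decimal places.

M(Al₂SiO₅) = 162.044 g/mol; M(SiO2) = 60.083 g/mol.
Moles SiO2 per formula unit = 1 Si ÷ 1 = 1.0000.
SiO2 fraction = (1.0000 × 60.083) / 162.044 = 60.083/162.044 = 0.3708.

37.08 wt%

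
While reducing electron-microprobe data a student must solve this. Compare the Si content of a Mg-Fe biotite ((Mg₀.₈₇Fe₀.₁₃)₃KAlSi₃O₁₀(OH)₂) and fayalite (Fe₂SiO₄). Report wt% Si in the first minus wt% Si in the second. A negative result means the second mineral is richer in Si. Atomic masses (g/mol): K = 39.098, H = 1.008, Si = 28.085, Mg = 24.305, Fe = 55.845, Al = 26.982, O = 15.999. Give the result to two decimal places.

First mineral: 84.255 g Si in 429.555 g formula = 19.61 wt% Si.
Second mineral: 28.085 g Si in 203.771 g formula = 13.78 wt% Si.
19.61% − 13.78% gives a difference of 5.83 percentage points.

5.83 percentage points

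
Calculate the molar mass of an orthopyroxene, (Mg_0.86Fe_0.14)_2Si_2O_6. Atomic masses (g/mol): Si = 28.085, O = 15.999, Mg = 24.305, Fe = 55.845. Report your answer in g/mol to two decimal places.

The formula mass is the sum 1.72·24.305 + 0.28·55.845 + 2·28.085 + 6·15.999.

209.61 g/mol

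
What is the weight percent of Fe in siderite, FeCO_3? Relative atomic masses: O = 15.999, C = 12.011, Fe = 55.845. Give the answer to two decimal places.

48.20 wt%

Formula mass = 1*55.845 + 1*12.011 + 3*15.999 = 115.853 g/mol, of which 55.845 g is Fe.
So Fe makes up 55.845/115.853 = 0.4820 of the mass, i.e. 48.20%.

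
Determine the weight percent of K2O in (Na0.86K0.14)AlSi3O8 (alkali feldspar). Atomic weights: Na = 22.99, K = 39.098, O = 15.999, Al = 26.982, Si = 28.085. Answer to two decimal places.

Formula mass = 264.474 g/mol.
0.14 K → 0.0700 mol K2O per formula unit; M(K2O) = 94.195, so K2O mass = 6.594 g.
6.594/264.474 × 100 = 2.49 wt%.

2.49 wt%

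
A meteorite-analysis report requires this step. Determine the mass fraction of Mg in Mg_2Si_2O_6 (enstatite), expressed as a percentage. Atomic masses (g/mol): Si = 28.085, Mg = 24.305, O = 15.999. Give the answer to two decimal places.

24.21 mass %

Formula mass = 2·24.305 + 2·28.085 + 6·15.999 = 200.774 g/mol, of which 48.610 g is Mg.
So Mg makes up 48.610/200.774 = 0.2421 of the mass, i.e. 24.21%.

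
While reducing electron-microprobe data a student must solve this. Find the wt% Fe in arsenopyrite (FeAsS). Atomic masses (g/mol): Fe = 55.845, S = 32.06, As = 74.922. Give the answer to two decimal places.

34.30 wt%

Formula mass = 1·55.845 + 1·74.922 + 1·32.06 = 162.827 g/mol, of which 55.845 g is Fe.
So Fe makes up 55.845/162.827 = 0.3430 of the mass, i.e. 34.30%.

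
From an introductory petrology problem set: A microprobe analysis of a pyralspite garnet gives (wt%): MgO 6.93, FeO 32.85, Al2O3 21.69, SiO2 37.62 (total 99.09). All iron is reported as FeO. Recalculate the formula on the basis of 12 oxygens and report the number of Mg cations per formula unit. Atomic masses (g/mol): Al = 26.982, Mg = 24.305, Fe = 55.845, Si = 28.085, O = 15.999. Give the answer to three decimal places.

6.93 wt% MgO ÷ 40.304 g/mol = 0.17194 mol, giving 0.17194 Mg and 0.17194 O.
32.85 wt% FeO ÷ 71.844 g/mol = 0.45724 mol, giving 0.45724 Fe and 0.45724 O.
21.69 wt% Al2O3 ÷ 101.961 g/mol = 0.21273 mol, giving 0.42546 Al and 0.63819 O.
37.62 wt% SiO2 ÷ 60.083 g/mol = 0.62613 mol, giving 0.62613 Si and 1.25226 O.
Oxygen sums to 2.51963; scaling by 12/2.51963 = 4.76260 puts the formula on 12 O.
Mg: 0.17194 × 4.76260 = 0.819 atoms per formula unit.

0.819 Mg apfu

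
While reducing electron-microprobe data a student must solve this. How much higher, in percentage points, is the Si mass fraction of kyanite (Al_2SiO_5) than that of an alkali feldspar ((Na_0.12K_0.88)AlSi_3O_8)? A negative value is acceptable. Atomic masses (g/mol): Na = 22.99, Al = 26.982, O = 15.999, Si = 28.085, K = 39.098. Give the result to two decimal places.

Si in Al_2SiO_5: molar mass 162.044 g/mol; 1×28.085 = 28.085 g → 17.33 wt%.
Si in (Na_0.12K_0.88)AlSi_3O_8: molar mass 276.394 g/mol; 3×28.085 = 84.255 g → 30.48 wt%.
Difference = 17.33 − 30.48 = -13.15 percentage points.

-13.15 percentage points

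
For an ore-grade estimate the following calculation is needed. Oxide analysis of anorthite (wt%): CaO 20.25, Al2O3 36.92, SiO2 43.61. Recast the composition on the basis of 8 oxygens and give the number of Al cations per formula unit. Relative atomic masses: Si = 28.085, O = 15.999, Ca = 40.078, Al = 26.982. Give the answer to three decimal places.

CaO: 20.25/56.077 = 0.36111 mol → 0.36111 mol Ca, 0.36111 mol O.
Al2O3: 36.92/101.961 = 0.36210 mol → 0.72420 mol Al, 1.08630 mol O.
SiO2: 43.61/60.083 = 0.72583 mol → 0.72583 mol Si, 1.45166 mol O.
Total oxygen = 2.89907 mol. Normalization factor = 8/2.89907 = 2.75951.
Al per 8 O = 0.72420 × 2.75951 = 1.998.

1.998 Al apfu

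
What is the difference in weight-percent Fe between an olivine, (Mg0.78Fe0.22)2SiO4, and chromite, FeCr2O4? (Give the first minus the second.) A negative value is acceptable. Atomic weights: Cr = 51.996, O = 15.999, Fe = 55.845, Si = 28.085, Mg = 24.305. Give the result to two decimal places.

-9.05 percentage points

First mineral: 24.572 g Fe in 154.569 g formula = 15.90 wt% Fe.
Second mineral: 55.845 g Fe in 223.833 g formula = 24.95 wt% Fe.
15.90% − 24.95% gives a difference of -9.05 percentage points.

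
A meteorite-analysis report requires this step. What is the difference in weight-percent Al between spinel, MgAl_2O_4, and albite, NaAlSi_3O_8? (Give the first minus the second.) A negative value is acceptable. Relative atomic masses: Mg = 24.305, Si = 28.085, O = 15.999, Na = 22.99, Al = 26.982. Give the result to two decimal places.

27.64 percentage points

First mineral: 53.964 g Al in 142.265 g formula = 37.93 wt% Al.
Second mineral: 26.982 g Al in 262.219 g formula = 10.29 wt% Al.
37.93% − 10.29% gives a difference of 27.64 percentage points.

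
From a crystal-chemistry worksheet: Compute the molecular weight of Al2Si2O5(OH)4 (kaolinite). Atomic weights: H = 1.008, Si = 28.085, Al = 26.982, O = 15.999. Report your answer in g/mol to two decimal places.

M = 2(26.982) + 2(28.085) + 9(15.999) + 4(1.008)

258.16 g/mol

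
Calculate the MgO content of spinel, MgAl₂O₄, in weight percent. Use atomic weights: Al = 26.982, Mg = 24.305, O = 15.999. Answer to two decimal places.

28.33 wt%

Formula mass = 142.265 g/mol.
1 Mg → 1.0000 mol MgO per formula unit; M(MgO) = 40.304, so MgO mass = 40.304 g.
40.304/142.265 × 100 = 28.33 wt%.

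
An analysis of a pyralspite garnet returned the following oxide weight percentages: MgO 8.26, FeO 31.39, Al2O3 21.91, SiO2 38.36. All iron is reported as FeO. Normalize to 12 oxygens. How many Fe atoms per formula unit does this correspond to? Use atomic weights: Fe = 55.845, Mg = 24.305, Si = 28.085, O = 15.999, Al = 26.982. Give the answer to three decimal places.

MgO (M=40.304): mol = 0.20494; Mg = 0.20494, O = 0.20494.
FeO (M=71.844): mol = 0.43692; Fe = 0.43692, O = 0.43692.
Al2O3 (M=101.961): mol = 0.21489; Al = 0.42978, O = 0.64467.
SiO2 (M=60.083): mol = 0.63845; Si = 0.63845, O = 1.27690.
ΣO = 2.56343; factor = 12/ΣO = 4.68123.
Fe apfu = 0.43692 × 4.68123 = 2.045.

2.045 Fe apfu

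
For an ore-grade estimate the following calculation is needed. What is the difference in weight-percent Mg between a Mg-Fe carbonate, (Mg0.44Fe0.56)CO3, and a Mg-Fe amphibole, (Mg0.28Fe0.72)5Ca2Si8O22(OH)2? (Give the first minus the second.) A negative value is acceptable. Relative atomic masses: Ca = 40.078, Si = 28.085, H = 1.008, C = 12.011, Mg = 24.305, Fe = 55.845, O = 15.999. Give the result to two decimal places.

6.81 percentage points

Mg in (Mg0.44Fe0.56)CO3: molar mass 101.975 g/mol; 0.44×24.305 = 10.694 g → 10.49 wt%.
Mg in (Mg0.28Fe0.72)5Ca2Si8O22(OH)2: molar mass 925.897 g/mol; 1.40×24.305 = 34.027 g → 3.68 wt%.
Difference = 10.49 − 3.68 = 6.81 percentage points.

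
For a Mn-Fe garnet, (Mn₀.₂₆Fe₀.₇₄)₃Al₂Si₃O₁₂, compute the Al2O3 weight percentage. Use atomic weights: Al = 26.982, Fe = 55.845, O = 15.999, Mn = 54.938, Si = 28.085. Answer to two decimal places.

20.51 wt%

M((Mn₀.₂₆Fe₀.₇₄)₃Al₂Si₃O₁₂) = 497.035 g/mol; M(Al2O3) = 101.961 g/mol.
Moles Al2O3 per formula unit = 2 Al ÷ 2 = 1.0000.
Al2O3 fraction = (1.0000 × 101.961) / 497.035 = 101.961/497.035 = 0.2051.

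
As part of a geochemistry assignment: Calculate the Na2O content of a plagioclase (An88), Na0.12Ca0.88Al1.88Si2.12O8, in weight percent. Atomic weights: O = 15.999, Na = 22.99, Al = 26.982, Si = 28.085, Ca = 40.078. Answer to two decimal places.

1.35 wt%

Formula mass = 276.286 g/mol.
0.12 Na → 0.0600 mol Na2O per formula unit; M(Na2O) = 61.979, so Na2O mass = 3.719 g.
3.719/276.286 × 100 = 1.35 wt%.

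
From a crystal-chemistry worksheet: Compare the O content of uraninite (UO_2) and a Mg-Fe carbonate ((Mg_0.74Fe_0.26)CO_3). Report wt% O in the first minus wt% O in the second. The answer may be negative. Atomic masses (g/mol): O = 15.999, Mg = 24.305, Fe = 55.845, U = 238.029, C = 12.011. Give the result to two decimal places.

M(UO_2) = 270.027 g/mol, so wt% O = 31.998/270.027 × 100 = 11.85%.
M((Mg_0.74Fe_0.26)CO_3) = 92.513 g/mol, so wt% O = 47.997/92.513 × 100 = 51.88%.
11.85 − 51.88 = -40.03 pp.

-40.03 percentage points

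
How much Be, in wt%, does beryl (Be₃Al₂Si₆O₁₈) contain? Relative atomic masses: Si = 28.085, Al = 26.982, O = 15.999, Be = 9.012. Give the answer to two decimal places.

5.03 wt%

Formula mass = 3*9.012 + 2*26.982 + 6*28.085 + 18*15.999 = 537.492 g/mol, of which 27.036 g is Be.
So Be makes up 27.036/537.492 = 0.0503 of the mass, i.e. 5.03%.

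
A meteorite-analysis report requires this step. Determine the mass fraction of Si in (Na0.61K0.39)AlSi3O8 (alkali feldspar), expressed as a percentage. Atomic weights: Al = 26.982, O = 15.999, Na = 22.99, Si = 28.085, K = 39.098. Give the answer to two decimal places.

M((Na0.61K0.39)AlSi3O8) = 268.501 g/mol.
Si contributes 3 × 28.085 = 84.255 g per mole.
84.255/268.501 = 0.3138 → 31.38%.

31.38 wt%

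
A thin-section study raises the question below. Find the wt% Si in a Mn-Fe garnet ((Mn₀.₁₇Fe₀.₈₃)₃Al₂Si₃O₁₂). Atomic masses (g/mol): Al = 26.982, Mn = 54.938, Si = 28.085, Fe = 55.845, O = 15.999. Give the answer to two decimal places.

16.94 wt%

M((Mn₀.₁₇Fe₀.₈₃)₃Al₂Si₃O₁₂) = 497.279 g/mol.
Si contributes 3 × 28.085 = 84.255 g per mole.
84.255/497.279 = 0.1694 → 16.94%.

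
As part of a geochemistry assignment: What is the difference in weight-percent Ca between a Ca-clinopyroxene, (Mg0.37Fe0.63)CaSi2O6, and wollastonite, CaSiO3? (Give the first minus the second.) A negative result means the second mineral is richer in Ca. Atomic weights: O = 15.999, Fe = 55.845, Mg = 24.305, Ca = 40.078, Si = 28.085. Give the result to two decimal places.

First mineral: 40.078 g Ca in 236.417 g formula = 16.95 wt% Ca.
Second mineral: 40.078 g Ca in 116.160 g formula = 34.50 wt% Ca.
16.95% − 34.50% gives a difference of -17.55 percentage points.

-17.55 percentage points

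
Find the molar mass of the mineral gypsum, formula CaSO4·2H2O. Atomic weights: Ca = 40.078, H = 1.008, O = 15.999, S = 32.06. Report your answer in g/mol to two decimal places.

The formula mass is the sum 1*40.078 + 1*32.06 + 6*15.999 + 4*1.008.

172.16 g/mol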